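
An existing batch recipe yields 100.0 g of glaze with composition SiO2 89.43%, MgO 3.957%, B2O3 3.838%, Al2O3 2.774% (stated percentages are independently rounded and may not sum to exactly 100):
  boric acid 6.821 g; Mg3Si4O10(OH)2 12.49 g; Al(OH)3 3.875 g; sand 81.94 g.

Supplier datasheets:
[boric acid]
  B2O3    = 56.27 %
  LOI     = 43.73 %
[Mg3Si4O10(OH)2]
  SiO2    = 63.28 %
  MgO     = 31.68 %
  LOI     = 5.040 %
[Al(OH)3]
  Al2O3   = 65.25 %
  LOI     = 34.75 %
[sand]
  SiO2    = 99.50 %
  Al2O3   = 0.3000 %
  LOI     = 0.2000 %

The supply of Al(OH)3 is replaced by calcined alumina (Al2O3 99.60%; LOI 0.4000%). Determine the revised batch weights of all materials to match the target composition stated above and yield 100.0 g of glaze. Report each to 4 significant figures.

Revised batch per 100.0 g glaze:
  boric acid: 6.821 g
  Mg3Si4O10(OH)2: 12.49 g
  calcined alumina: 2.538 g
  sand: 81.94 g
Total batch = 103.8 g; LOI loss = 3.786 g

Mid-chain values are displayed, rounded to 4 significant figures, as written — the whole derivation carries full precision in every operation — exactly one rounding is applied to each reported result. All derived quantities (net glass mass, the four compositions, yield, totals, LOI) are rebuilt using the weight values on 100.0 g of glass in full precision, as written in problem or answer.
Target masses of each oxide per 100.0 g glaze:
  SiO2: 89.43% × 100.0 = 89.43 g
  MgO: 3.957% × 100.0 = 3.957 g
  B2O3: 3.838% × 100.0 = 3.838 g
  Al2O3: 2.774% × 100.0 = 2.774 g
Oxide-by-oxide audit working from each reported weight, on the stated basis (sums match the target masses within answer rounding):
  SiO2: 12.49·0.6328 + 81.94·0.9950 = 89.43 g (target 89.43 g)
  MgO: 12.49·0.3168 = 3.957 g (target 3.957 g)
  B2O3: 6.821·0.5627 = 3.838 g (target 3.838 g)
  Al2O3: 2.538·0.9960 + 81.94·0.003000 = 2.774 g (target 2.774 g)
Auditing the glass mass value: net batch after ignition = 100.0 g (summing oxide targets gives 100.0 g; versus the stated basis of 100.0 g — rounding explains the deltas).
Batch total: Σ batch = 103.8 g; loss to ignition Σ batch·LOI = 3.786 g; glass ÷ batch gives a yield of 96.35%.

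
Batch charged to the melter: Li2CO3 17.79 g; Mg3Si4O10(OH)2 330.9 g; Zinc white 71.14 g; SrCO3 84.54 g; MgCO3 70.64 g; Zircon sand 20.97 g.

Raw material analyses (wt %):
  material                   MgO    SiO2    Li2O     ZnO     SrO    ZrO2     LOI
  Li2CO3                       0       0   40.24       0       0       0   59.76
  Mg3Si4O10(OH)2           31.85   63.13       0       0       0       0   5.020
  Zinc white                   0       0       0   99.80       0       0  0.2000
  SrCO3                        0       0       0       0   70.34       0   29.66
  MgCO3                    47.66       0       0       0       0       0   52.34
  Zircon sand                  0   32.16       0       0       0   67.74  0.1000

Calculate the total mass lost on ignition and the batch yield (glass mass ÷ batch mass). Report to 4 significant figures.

LOI loss = 89.45 g; glass = 506.5 g; yield = 84.99%

Full precision is maintained through every step; intermediates are displayed (rounded to four significant digits) in the working. Each reported figure sees exactly one rounding. Derived quantities are carried using the weight values at 506.5 g of glass in exact precision (the six compositions, the yield, totals, net glass mass, LOI), exactly as shown in the question or the answer.
Ignition loss by material:
  Li2CO3: 17.79 × 0.5976 = 10.63 g
  Mg3Si4O10(OH)2: 330.9 × 0.05020 = 16.61 g
  Zinc white: 71.14 × 0.002000 = 0.1423 g
  SrCO3: 84.54 × 0.2966 = 25.07 g
  MgCO3: 70.64 × 0.5234 = 36.97 g
  Zircon sand: 20.97 × 0.001000 = 0.02097 g
Total LOI = 89.45 g
Glass = batch − LOI = 596.0 − 89.45 = 506.5 g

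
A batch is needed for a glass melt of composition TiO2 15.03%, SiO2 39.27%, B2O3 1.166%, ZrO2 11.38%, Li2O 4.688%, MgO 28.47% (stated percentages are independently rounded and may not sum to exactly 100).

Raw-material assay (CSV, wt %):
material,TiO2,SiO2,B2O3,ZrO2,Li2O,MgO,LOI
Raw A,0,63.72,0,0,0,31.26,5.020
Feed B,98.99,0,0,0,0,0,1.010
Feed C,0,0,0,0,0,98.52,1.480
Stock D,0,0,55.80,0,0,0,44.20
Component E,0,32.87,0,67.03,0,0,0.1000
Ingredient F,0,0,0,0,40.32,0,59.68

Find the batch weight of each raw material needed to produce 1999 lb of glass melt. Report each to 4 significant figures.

Batch per 1999 lb glass melt:
  Raw A: 1057 lb
  Feed B: 303.5 lb
  Feed C: 242.3 lb
  Stock D: 41.77 lb
  Component E: 339.4 lb
  Ingredient F: 232.4 lb
Total batch = 2216 lb; LOI loss = 217.2 lb; yield = 90.20%

Intermediates are displayed rounded to 4 significant figures when written out — all internal work holds full float precision at all times. Each reported figure receives exactly one rounding. All derived quantities are rebuilt at full precision (totals, yield, LOI, net glass mass, the six compositions) from the weighed amounts on 1999 lb of glass as quoted within either problem or answer.
Per-oxide target masses for 1999 lb glass melt:
  TiO2: 15.03% × 1999 = 300.4 lb
  SiO2: 39.27% × 1999 = 785.0 lb
  B2O3: 1.166% × 1999 = 23.31 lb
  ZrO2: 11.38% × 1999 = 227.5 lb
  Li2O: 4.688% × 1999 = 93.71 lb
  MgO: 28.47% × 1999 = 569.1 lb
Per-oxide balance check from the weights as reported, per the basis as stated (sums match the target masses exact up to rounding of places):
  TiO2: 303.5·0.9899 = 300.4 lb (target 300.4 lb)
  SiO2: 1057·0.6372 + 339.4·0.3287 = 785.1 lb (target 785.0 lb)
  B2O3: 41.77·0.5580 = 23.31 lb (target 23.31 lb)
  ZrO2: 339.4·0.6703 = 227.5 lb (target 227.5 lb)
  Li2O: 232.4·0.4032 = 93.70 lb (target 93.71 lb)
  MgO: 1057·0.3126 + 242.3·0.9852 = 569.1 lb (target 569.1 lb)
Mass balance on the glass: net batch after ignition = 1999 lb (summing oxide targets gives 1999 lb; basis as stated: 1999 lb — a pure rounding effect).
Summing the batch: Σ batch = 2216 lb; Σ batch·LOI gives LOI loss = 217.2 lb; the yield ratio, glass ÷ batch: 90.20%.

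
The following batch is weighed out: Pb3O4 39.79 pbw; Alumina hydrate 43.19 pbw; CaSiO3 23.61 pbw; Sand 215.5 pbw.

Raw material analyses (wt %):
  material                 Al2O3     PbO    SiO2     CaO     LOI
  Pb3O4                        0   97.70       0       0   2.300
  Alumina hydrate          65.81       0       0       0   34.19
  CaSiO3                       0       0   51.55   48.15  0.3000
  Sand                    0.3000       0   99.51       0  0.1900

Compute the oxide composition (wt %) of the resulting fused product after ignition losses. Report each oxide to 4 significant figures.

Glass mass = 305.9 pbw (batch 322.1 − LOI 16.16).
Composition: Al2O3 9.502%, PbO 12.71%, SiO2 74.07%, CaO 3.716%

The whole derivation carries full precision from start to finish; intermediates are shown with 4-significant-digit rounding in the working; every reported number takes a single rounding — derived quantities, which include four oxide percentages, LOI, the totals, yield, glass mass, are recomputed in full float precision, as written in question or answer, starting from the weights on 305.9 pbw of glass.
Oxide masses out of the charge:
  Al2O3: 43.19·0.6581 + 215.5·0.003000 = 29.07 pbw
  PbO: 39.79·0.9770 = 38.87 pbw
  SiO2: 23.61·0.5155 + 215.5·0.9951 = 226.6 pbw
  CaO: 23.61·0.4815 = 11.37 pbw
LOI: 39.79·0.02300 + 43.19·0.3419 + 23.61·0.003000 + 215.5·0.001900 = 16.16 pbw
Net of LOI, the glass mass = 322.1 − 16.16 = 305.9 pbw (= the summed oxide contributions)
wt % = oxide mass / glass mass × 100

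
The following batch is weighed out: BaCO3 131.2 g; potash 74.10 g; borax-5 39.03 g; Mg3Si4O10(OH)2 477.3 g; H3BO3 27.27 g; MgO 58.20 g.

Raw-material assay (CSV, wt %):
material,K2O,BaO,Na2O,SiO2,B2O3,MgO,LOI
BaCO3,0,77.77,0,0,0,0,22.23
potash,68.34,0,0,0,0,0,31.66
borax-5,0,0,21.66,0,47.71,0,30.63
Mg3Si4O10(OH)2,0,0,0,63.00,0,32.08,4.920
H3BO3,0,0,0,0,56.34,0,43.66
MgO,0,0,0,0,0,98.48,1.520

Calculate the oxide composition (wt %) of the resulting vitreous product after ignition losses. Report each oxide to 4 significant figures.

All internal work carries exact precision at each step. In-progress results are shown, rounded to 4 significant figures, between the steps. Each reported number takes just one rounding. Derived quantities are re-derived at exact precision (ignition loss, totals, six oxide percentages, yield, glass mass) using the weight values at 706.2 g of glass, precisely as stated by question or answer.
Oxide masses out of the charge:
  K2O: 74.10·0.6834 = 50.64 g
  BaO: 131.2·0.7777 = 102.0 g
  Na2O: 39.03·0.2166 = 8.454 g
  SiO2: 477.3·0.6300 = 300.7 g
  B2O3: 39.03·0.4771 + 27.27·0.5634 = 33.99 g
  MgO: 477.3·0.3208 + 58.20·0.9848 = 210.4 g
LOI: 131.2·0.2223 + 74.10·0.3166 + 39.03·0.3063 + 477.3·0.04920 + 27.27·0.4366 + 58.20·0.01520 = 100.9 g
batch − LOI leaves glass = 807.1 − 100.9 = 706.2 g (consistent with Σ oxide mass)
each oxide over glass, ×100, is wt %

Glass mass = 706.2 g (batch 807.1 − LOI 100.9).
Composition: K2O 7.170%, BaO 14.45%, Na2O 1.197%, SiO2 42.58%, B2O3 4.812%, MgO 29.80%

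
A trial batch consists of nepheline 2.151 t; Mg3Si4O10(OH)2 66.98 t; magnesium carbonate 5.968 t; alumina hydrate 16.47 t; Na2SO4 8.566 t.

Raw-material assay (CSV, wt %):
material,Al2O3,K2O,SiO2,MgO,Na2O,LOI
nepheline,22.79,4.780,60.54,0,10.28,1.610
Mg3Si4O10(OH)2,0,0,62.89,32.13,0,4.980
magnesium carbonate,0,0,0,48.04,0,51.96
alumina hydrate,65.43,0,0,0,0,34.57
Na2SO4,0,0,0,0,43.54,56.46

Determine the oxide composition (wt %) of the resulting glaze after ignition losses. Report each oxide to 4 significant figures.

The whole derivation holds full float precision through the solve; intermediates are shown rounded off to 4 significant digits as written; exactly one rounding is applied to every reported value; derived quantities (the totals, yield, the five compositions, ignition loss, glass mass) are computed from the batch weights per 83.13 t of glass at full precision exactly as shown in either problem or answer.
What the batch supplies per oxide:
  Al2O3: 2.151·0.2279 + 16.47·0.6543 = 11.27 t
  K2O: 2.151·0.04780 = 0.1028 t
  SiO2: 2.151·0.6054 + 66.98·0.6289 = 43.43 t
  MgO: 66.98·0.3213 + 5.968·0.4804 = 24.39 t
  Na2O: 2.151·0.1028 + 8.566·0.4354 = 3.951 t
LOI: 2.151·0.01610 + 66.98·0.04980 + 5.968·0.5196 + 16.47·0.3457 + 8.566·0.5646 = 17.00 t
Glass mass = batch − LOI = 100.1 − 17.00 = 83.13 t (the oxide masses sum to this)
each oxide over glass, ×100, is wt %

Glass mass = 83.13 t (batch 100.1 − LOI 17.00).
Composition: Al2O3 13.55%, K2O 0.1237%, SiO2 52.24%, MgO 29.34%, Na2O 4.752%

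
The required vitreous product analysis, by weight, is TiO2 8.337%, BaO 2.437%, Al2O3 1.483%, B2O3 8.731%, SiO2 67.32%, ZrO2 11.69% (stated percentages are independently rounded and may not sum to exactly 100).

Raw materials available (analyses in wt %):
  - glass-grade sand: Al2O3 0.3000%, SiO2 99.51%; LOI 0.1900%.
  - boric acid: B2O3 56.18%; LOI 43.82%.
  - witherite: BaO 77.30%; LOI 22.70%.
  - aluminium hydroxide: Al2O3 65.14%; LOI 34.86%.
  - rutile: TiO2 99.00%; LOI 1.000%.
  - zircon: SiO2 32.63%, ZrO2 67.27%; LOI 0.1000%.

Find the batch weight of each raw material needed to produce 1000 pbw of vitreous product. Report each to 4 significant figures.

Batch per 1000 pbw vitreous product:
  glass-grade sand: 619.5 pbw
  boric acid: 155.4 pbw
  witherite: 31.53 pbw
  aluminium hydroxide: 19.91 pbw
  rutile: 84.21 pbw
  zircon: 173.8 pbw
Total batch = 1084 pbw; LOI loss = 84.39 pbw; yield = 92.22%

Every computation maintains exact precision at each step; in-progress results are displayed (rounded to four significant figures) in the working. Every reported value is rounded once only — derived quantities (six oxide percentages, net glass mass, the totals, the yield, ignition loss) are re-derived at exact precision from the weighed amounts per 1000 pbw of glass, exactly as printed in either problem or answer.
Oxide-by-oxide targets in 1000 pbw vitreous product:
  TiO2: 8.337% × 1000 = 83.37 pbw
  BaO: 2.437% × 1000 = 24.37 pbw
  Al2O3: 1.483% × 1000 = 14.83 pbw
  B2O3: 8.731% × 1000 = 87.31 pbw
  SiO2: 67.32% × 1000 = 673.2 pbw
  ZrO2: 11.69% × 1000 = 116.9 pbw
Checking each oxide sum applying the batch weights above, on the stated basis (each sum matches its target mass up to rounding of the answer):
  TiO2: 84.21·0.9900 = 83.37 pbw (target 83.37 pbw)
  BaO: 31.53·0.7730 = 24.37 pbw (target 24.37 pbw)
  Al2O3: 619.5·0.003000 + 19.91·0.6514 = 14.83 pbw (target 14.83 pbw)
  B2O3: 155.4·0.5618 = 87.30 pbw (target 87.31 pbw)
  SiO2: 619.5·0.9951 + 173.8·0.3263 = 673.2 pbw (target 673.2 pbw)
  ZrO2: 173.8·0.6727 = 116.9 pbw (target 116.9 pbw)
Consistency of the glass mass: the batch minus its LOI: 1000 pbw (the Σ of target masses is 1000 pbw; against the stated basis, 1000 pbw — rounding explains the deltas).
Summing the batch: Σ batch = 1084 pbw; loss to ignition Σ batch·LOI = 84.39 pbw; yield, glass over the total, = 92.22%.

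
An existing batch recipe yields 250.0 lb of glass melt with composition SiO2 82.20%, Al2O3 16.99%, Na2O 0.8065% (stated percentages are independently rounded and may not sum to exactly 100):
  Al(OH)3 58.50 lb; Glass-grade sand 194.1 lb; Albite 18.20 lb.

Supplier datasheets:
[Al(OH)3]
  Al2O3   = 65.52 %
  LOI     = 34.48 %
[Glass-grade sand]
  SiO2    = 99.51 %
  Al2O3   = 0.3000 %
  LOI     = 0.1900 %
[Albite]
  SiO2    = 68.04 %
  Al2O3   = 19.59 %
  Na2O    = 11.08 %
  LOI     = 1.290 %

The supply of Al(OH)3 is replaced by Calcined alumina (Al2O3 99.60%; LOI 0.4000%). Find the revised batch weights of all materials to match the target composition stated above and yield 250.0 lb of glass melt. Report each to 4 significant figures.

Revised batch per 250.0 lb glass melt:
  Calcined alumina: 38.48 lb
  Glass-grade sand: 194.1 lb
  Albite: 18.20 lb
Total batch = 250.8 lb; LOI loss = 0.7575 lb

Every computation holds full float precision from first step to last. Intermediates appear, with 4-significant-figure rounding, across the worked steps; each reported figure takes just one rounding; all derived quantities (ignition loss, net glass mass, the three compositions, totals, yield) are re-derived from the weighed amounts on 250.0 lb of glass in full precision, exactly as shown in the question or the answer.
Oxide mass targets, per 250.0 lb glass melt:
  SiO2: 82.20% × 250.0 = 205.5 lb
  Al2O3: 16.99% × 250.0 = 42.48 lb
  Na2O: 0.8065% × 250.0 = 2.016 lb
Sums-versus-targets review on the weights just shown, at the basis given (sum by sum, the targets are met inside rounding margins):
  SiO2: 194.1·0.9951 + 18.20·0.6804 = 205.5 lb (target 205.5 lb)
  Al2O3: 38.48·0.9960 + 194.1·0.003000 + 18.20·0.1959 = 42.47 lb (target 42.48 lb)
  Na2O: 18.20·0.1108 = 2.017 lb (target 2.016 lb)
The glass-mass cross-check: whole batch net of LOI = 250.0 lb (the Σ of target masses is 250.0 lb; against the stated basis, 250.0 lb — a pure rounding effect).
Total batch = Σ batch = 250.8 lb; the LOI term Σ batch·LOI equals 0.7575 lb; glass ÷ batch gives a yield of 99.70%.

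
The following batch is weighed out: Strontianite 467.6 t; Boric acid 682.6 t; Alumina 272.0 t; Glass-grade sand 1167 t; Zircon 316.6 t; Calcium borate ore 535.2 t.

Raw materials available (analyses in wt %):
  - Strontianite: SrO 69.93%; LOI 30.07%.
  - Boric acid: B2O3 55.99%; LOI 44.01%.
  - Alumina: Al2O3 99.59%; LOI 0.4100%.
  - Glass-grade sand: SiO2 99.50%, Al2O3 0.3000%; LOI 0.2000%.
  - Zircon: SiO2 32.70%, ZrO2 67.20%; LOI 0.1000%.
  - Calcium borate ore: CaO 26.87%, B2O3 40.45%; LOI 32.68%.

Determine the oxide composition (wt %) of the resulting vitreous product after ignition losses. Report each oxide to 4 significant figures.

Mid-chain values are printed with 4-significant-digit rounding in the printout. Every computation holds exact precision through the solve. Each reported result receives exactly one rounding; derived quantities (the six compositions, yield, LOI, totals, net glass mass) are rebuilt using the weight values for 2821 t of glass at full precision as quoted within the question or the answer.
Delivered oxide masses:
  CaO: 535.2·0.2687 = 143.8 t
  SiO2: 1167·0.9950 + 316.6·0.3270 = 1265 t
  B2O3: 682.6·0.5599 + 535.2·0.4045 = 598.7 t
  ZrO2: 316.6·0.6720 = 212.8 t
  Al2O3: 272.0·0.9959 + 1167·0.003000 = 274.4 t
  SrO: 467.6·0.6993 = 327.0 t
LOI: 467.6·0.3007 + 682.6·0.4401 + 272.0·0.004100 + 1167·0.002000 + 316.6·0.001000 + 535.2·0.3268 = 619.7 t
Net of LOI, the glass mass = 3441 − 619.7 = 2821 t (the oxide masses sum to this)
wt % = 100 × oxide mass / glass mass

Glass mass = 2821 t (batch 3441 − LOI 619.7).
Composition: CaO 5.097%, SiO2 44.83%, B2O3 21.22%, ZrO2 7.541%, Al2O3 9.725%, SrO 11.59%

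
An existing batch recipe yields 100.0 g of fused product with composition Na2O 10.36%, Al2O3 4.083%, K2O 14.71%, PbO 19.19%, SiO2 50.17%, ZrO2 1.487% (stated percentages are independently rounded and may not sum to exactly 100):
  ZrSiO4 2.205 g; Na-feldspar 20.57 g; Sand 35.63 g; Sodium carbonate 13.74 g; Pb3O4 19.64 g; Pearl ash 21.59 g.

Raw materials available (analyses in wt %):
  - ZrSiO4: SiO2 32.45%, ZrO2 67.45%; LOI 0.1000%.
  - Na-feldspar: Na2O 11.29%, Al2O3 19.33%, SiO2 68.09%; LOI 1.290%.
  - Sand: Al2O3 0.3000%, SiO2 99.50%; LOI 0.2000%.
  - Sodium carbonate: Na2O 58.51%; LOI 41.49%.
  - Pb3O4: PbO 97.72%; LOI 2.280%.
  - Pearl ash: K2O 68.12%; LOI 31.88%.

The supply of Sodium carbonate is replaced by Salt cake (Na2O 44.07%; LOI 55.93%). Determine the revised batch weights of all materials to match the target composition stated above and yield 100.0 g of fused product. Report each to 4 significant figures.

Every computation keeps full precision from start to finish — intermediates are displayed rounded off to 4 significant digits alongside each step. Each reported result undergoes a single rounding. Derived quantities (the totals, the yield, LOI, the six compositions, net glass mass) are rebuilt in full precision using the weight values per 100.0 g of glass precisely as stated by the problem or answer text.
Target masses of each oxide per 100.0 g fused product:
  Na2O: 10.36% × 100.0 = 10.36 g
  Al2O3: 4.083% × 100.0 = 4.083 g
  K2O: 14.71% × 100.0 = 14.71 g
  PbO: 19.19% × 100.0 = 19.19 g
  SiO2: 50.17% × 100.0 = 50.17 g
  ZrO2: 1.487% × 100.0 = 1.487 g
Balance tally, oxide-wise, with the batch weights as given, for the quoted basis mass (summed amounts equal target values modulo rounding of the values):
  Na2O: 20.57·0.1129 + 18.24·0.4407 = 10.36 g (target 10.36 g)
  Al2O3: 20.57·0.1933 + 35.63·0.003000 = 4.083 g (target 4.083 g)
  K2O: 21.59·0.6812 = 14.71 g (target 14.71 g)
  PbO: 19.64·0.9772 = 19.19 g (target 19.19 g)
  SiO2: 2.205·0.3245 + 20.57·0.6809 + 35.63·0.9950 = 50.17 g (target 50.17 g)
  ZrO2: 2.205·0.6745 = 1.487 g (target 1.487 g)
Mass balance on the glass: the batch minus its LOI: 100.0 g (targets for the oxides total 100.0 g; the stated basis being 100.0 g — deltas are rounding alone).
Batch grand total — Σ batch = 117.9 g; ignition loss, Σ(batch × LOI) = 17.87 g; as yield: glass ÷ batch → 84.84%.

Revised batch per 100.0 g fused product:
  ZrSiO4: 2.205 g
  Na-feldspar: 20.57 g
  Sand: 35.63 g
  Salt cake: 18.24 g
  Pb3O4: 19.64 g
  Pearl ash: 21.59 g
Total batch = 117.9 g; LOI loss = 17.87 g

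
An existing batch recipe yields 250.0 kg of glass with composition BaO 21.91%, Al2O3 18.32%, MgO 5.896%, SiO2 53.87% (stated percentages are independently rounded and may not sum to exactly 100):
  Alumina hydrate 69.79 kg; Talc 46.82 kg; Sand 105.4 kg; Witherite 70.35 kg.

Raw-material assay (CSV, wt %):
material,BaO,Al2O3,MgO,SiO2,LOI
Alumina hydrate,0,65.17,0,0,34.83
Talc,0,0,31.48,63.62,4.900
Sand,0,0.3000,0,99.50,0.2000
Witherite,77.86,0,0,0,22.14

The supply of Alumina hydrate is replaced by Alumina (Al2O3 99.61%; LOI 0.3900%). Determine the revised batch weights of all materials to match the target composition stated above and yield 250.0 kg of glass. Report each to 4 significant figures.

All arithmetic keeps exact precision at all times; working values are shown rounded to 4 significant figures — each reported number is rounded a single time — the derived quantities are re-derived from the batch weights per 250.0 kg of glass in exact precision (yield, glass mass, the four compositions, LOI, totals) as given in the problem or the answer.
Per-oxide target masses for 250.0 kg glass:
  BaO: 21.91% × 250.0 = 54.78 kg
  Al2O3: 18.32% × 250.0 = 45.80 kg
  MgO: 5.896% × 250.0 = 14.74 kg
  SiO2: 53.87% × 250.0 = 134.7 kg
Mass-balance tally per oxide per the reported batch figures, on the stated basis (delivered sums recover each target given rounding of the digits):
  BaO: 70.35·0.7786 = 54.77 kg (target 54.78 kg)
  Al2O3: 45.66·0.9961 + 105.4·0.003000 = 45.80 kg (target 45.80 kg)
  MgO: 46.82·0.3148 = 14.74 kg (target 14.74 kg)
  SiO2: 46.82·0.6362 + 105.4·0.9950 = 134.7 kg (target 134.7 kg)
Glass-mass closure: the batch minus its LOI: 250.0 kg (summing oxide targets gives 250.0 kg; the stated basis being 250.0 kg — rounding explains the deltas).
Summing the batch: Σ batch = 268.2 kg; LOI loss = Σ batch·LOI = 18.26 kg; glass ÷ batch gives a yield of 93.19%.

Revised batch per 250.0 kg glass:
  Alumina: 45.66 kg
  Talc: 46.82 kg
  Sand: 105.4 kg
  Witherite: 70.35 kg
Total batch = 268.2 kg; LOI loss = 18.26 kg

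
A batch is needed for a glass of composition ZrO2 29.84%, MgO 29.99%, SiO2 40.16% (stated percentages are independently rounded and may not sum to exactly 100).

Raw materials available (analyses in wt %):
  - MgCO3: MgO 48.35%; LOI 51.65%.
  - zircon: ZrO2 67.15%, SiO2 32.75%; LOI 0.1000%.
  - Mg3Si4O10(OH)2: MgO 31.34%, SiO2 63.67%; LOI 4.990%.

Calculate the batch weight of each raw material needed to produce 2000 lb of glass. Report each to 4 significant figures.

Working values appear, rounded to 4 significant figures, alongside each step; the working math runs at full float precision end to end; every reported figure is rounded exactly once; derived quantities, which include net glass mass, the three compositions, totals, ignition loss, yield, are re-derived in exact precision, as quoted within the problem or answer text, using the weight values per 2000 lb of glass.
Target oxide masses per 2000 lb glass:
  ZrO2: 29.84% × 2000 = 596.8 lb
  MgO: 29.99% × 2000 = 599.8 lb
  SiO2: 40.16% × 2000 = 803.2 lb
Per-oxide balance check working from each reported weight, versus the basis set out (sum by sum, the targets are met modulo rounding of the values):
  ZrO2: 888.8·0.6715 = 596.8 lb (target 596.8 lb)
  MgO: 719.2·0.4835 + 804.4·0.3134 = 599.8 lb (target 599.8 lb)
  SiO2: 888.8·0.3275 + 804.4·0.6367 = 803.2 lb (target 803.2 lb)
Auditing the glass mass value: batch Σ − ignition loss = 2000 lb (per-oxide target masses sum to 2000 lb; versus the stated basis of 2000 lb — gaps are rounding artifacts).
Adding the batch up: Σ batch = 2412 lb; the LOI term Σ batch·LOI equals 412.5 lb; the yield ratio, glass ÷ batch: 82.90%.

Batch per 2000 lb glass:
  MgCO3: 719.2 lb
  zircon: 888.8 lb
  Mg3Si4O10(OH)2: 804.4 lb
Total batch = 2412 lb; LOI loss = 412.5 lb; yield = 82.90%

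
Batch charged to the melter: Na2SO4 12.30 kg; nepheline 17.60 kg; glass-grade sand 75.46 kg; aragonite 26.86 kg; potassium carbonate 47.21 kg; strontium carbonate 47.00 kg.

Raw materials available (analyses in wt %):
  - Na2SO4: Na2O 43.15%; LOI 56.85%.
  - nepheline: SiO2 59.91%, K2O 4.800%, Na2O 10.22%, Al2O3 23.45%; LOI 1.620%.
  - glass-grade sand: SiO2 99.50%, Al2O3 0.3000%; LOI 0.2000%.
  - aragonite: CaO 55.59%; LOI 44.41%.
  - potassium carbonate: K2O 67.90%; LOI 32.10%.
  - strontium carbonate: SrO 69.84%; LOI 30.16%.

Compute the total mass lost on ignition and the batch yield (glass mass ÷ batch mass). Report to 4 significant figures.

LOI loss = 48.69 kg; glass = 177.7 kg; yield = 78.50%

Working values appear, rounded to 4 significant figures, when written out. The working math maintains full float precision from first step to last — a single rounding yields every reported number — derived quantities (glass mass, totals, yield, ignition loss, six oxide percentages) are recomputed at exact precision using the weight values per 177.7 kg of glass, precisely as stated by question or answer.
Per-material ignition loss:
  Na2SO4: 12.30 × 0.5685 = 6.993 kg
  nepheline: 17.60 × 0.01620 = 0.2851 kg
  glass-grade sand: 75.46 × 0.002000 = 0.1509 kg
  aragonite: 26.86 × 0.4441 = 11.93 kg
  potassium carbonate: 47.21 × 0.3210 = 15.15 kg
  strontium carbonate: 47.00 × 0.3016 = 14.18 kg
Total LOI = 48.69 kg
Glass = batch − LOI = 226.4 − 48.69 = 177.7 kg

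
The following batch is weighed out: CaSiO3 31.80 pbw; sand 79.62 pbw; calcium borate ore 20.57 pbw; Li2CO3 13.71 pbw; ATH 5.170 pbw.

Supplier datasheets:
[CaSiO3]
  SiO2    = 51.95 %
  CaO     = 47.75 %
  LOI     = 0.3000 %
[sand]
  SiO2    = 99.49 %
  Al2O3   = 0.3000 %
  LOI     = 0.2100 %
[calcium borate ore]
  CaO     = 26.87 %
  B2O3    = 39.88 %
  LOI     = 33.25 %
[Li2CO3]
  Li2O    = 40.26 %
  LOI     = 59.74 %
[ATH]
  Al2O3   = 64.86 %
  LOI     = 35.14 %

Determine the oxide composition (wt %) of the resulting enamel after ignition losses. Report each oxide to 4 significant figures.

Glass mass = 133.8 pbw (batch 150.9 − LOI 17.11).
Composition: SiO2 71.57%, Li2O 4.127%, CaO 15.48%, Al2O3 2.685%, B2O3 6.133%

The intermediate values are shown rounded off to 4 significant digits across the worked steps. All internal work holds exact precision in every operation — a single rounding finalizes each reported figure — the derived quantities (the totals, glass mass, ignition loss, yield, the five compositions) are recomputed at full float precision starting from the weights on 133.8 pbw of glass as quoted within the problem or answer text.
Delivered oxide masses:
  SiO2: 31.80·0.5195 + 79.62·0.9949 = 95.73 pbw
  Li2O: 13.71·0.4026 = 5.520 pbw
  CaO: 31.80·0.4775 + 20.57·0.2687 = 20.71 pbw
  Al2O3: 79.62·0.003000 + 5.170·0.6486 = 3.592 pbw
  B2O3: 20.57·0.3988 = 8.203 pbw
LOI: 31.80·0.003000 + 79.62·0.002100 + 20.57·0.3325 + 13.71·0.5974 + 5.170·0.3514 = 17.11 pbw
Resulting glass, batch − LOI: 150.9 − 17.11 = 133.8 pbw (= Σ oxide masses)
oxide / glass × 100 gives the wt %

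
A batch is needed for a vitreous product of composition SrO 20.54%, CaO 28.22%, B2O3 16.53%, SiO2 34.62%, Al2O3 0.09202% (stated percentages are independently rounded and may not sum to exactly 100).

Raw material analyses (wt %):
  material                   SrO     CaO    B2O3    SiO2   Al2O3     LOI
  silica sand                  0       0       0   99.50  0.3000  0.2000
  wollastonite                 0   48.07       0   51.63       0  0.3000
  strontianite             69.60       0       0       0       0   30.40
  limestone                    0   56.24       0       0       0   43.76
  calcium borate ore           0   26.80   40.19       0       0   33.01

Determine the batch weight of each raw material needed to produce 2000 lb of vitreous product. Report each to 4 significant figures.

Batch per 2000 lb vitreous product:
  silica sand: 613.5 lb
  wollastonite: 158.8 lb
  strontianite: 590.2 lb
  limestone: 475.8 lb
  calcium borate ore: 822.6 lb
Total batch = 2661 lb; LOI loss = 660.9 lb; yield = 75.16%

Intermediates are displayed rounded to 4 significant figures in the working. Full precision is kept at each step. A single rounding completes each reported number. All derived quantities (net glass mass, the five compositions, totals, the yield, LOI) are computed using the weight values for 2000 lb of glass in full precision as quoted within the problem or the answer.
Per-oxide target masses for 2000 lb vitreous product:
  SrO: 20.54% × 2000 = 410.8 lb
  CaO: 28.22% × 2000 = 564.4 lb
  B2O3: 16.53% × 2000 = 330.6 lb
  SiO2: 34.62% × 2000 = 692.4 lb
  Al2O3: 0.09202% × 2000 = 1.840 lb
Mass-balance tally per oxide per the reported batch figures, at the basis given (delivered sums recover each target up to rounding of the answer):
  SrO: 590.2·0.6960 = 410.8 lb (target 410.8 lb)
  CaO: 158.8·0.4807 + 475.8·0.5624 + 822.6·0.2680 = 564.4 lb (target 564.4 lb)
  B2O3: 822.6·0.4019 = 330.6 lb (target 330.6 lb)
  SiO2: 613.5·0.9950 + 158.8·0.5163 = 692.4 lb (target 692.4 lb)
  Al2O3: 613.5·0.003000 = 1.841 lb (target 1.840 lb)
Auditing the glass mass value: total batch − LOI = 2000 lb (per-oxide target masses sum to 2000 lb; basis as stated: 2000 lb — rounding explains the deltas).
Adding the batch up: Σ batch = 2661 lb; the LOI term Σ batch·LOI equals 660.9 lb; yield, glass over the total, = 75.16%.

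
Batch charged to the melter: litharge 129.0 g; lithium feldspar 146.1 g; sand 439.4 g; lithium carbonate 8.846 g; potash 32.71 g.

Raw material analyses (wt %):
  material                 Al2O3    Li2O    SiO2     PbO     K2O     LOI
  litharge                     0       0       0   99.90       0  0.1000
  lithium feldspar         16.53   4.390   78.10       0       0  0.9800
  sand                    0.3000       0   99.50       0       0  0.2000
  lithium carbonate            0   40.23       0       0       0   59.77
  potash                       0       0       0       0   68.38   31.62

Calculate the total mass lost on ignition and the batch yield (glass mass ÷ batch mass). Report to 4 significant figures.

LOI loss = 18.07 g; glass = 738.0 g; yield = 97.61%

Working values appear, rounded to 4 significant digits, when written out; all internal work carries full precision all the way through. Each reported number takes exactly one rounding — the derived quantities (glass mass, five oxide percentages, LOI, yield, totals) are recomputed from the batch weights at 738.0 g of glass in full float precision as set out in question or answer.
Loss on ignition, line by line:
  litharge: 129.0 × 0.001000 = 0.1290 g
  lithium feldspar: 146.1 × 0.009800 = 1.432 g
  sand: 439.4 × 0.002000 = 0.8788 g
  lithium carbonate: 8.846 × 0.5977 = 5.287 g
  potash: 32.71 × 0.3162 = 10.34 g
Total LOI = 18.07 g
Glass = batch − LOI = 756.1 − 18.07 = 738.0 g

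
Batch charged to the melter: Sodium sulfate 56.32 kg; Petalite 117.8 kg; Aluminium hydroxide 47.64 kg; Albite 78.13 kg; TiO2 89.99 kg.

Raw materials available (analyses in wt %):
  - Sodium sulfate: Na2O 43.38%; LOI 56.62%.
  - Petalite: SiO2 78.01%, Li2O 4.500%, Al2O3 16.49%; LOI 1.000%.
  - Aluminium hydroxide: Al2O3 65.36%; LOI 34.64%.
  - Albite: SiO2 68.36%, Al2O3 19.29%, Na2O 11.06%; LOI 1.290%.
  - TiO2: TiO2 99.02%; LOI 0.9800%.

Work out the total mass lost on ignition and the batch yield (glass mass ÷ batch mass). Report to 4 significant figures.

LOI loss = 51.46 kg; glass = 338.4 kg; yield = 86.80%

Working values are printed, rounded to four significant digits, across the worked steps — the whole derivation maintains full precision through the solve — exactly one rounding goes into each reported value; derived quantities are rebuilt from the batch weights per 338.4 kg of glass in exact precision (yield, the totals, net glass mass, five oxide percentages, ignition loss) as set out in the problem or answer text.
Each material's LOI contribution:
  Sodium sulfate: 56.32 × 0.5662 = 31.89 kg
  Petalite: 117.8 × 0.01000 = 1.178 kg
  Aluminium hydroxide: 47.64 × 0.3464 = 16.50 kg
  Albite: 78.13 × 0.01290 = 1.008 kg
  TiO2: 89.99 × 0.009800 = 0.8819 kg
Total LOI = 51.46 kg
Glass = batch − LOI = 389.9 − 51.46 = 338.4 kg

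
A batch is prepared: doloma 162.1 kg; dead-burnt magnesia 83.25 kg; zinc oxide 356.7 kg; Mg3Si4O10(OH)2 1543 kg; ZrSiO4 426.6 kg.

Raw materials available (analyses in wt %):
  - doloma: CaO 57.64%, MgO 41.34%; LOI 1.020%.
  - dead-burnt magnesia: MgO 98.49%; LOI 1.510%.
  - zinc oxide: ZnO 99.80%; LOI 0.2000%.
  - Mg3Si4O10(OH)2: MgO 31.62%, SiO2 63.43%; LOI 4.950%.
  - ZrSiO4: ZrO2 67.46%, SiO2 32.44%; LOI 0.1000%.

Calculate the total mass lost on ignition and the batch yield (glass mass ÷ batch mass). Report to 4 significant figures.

LOI loss = 80.43 kg; glass = 2491 kg; yield = 96.87%

Mid-chain values appear, rounded to four significant figures, in the printout. The working math keeps full precision through the solve — each reported figure includes exactly one rounding — derived quantities, which include the totals, net glass mass, yield, five oxide percentages, LOI, are computed at full float precision, as they appear in problem or answer, from the weighed amounts for 2491 kg of glass.
LOI of each material in turn:
  doloma: 162.1 × 0.01020 = 1.653 kg
  dead-burnt magnesia: 83.25 × 0.01510 = 1.257 kg
  zinc oxide: 356.7 × 0.002000 = 0.7134 kg
  Mg3Si4O10(OH)2: 1543 × 0.04950 = 76.38 kg
  ZrSiO4: 426.6 × 0.001000 = 0.4266 kg
Total LOI = 80.43 kg
Glass = batch − LOI = 2572 − 80.43 = 2491 kg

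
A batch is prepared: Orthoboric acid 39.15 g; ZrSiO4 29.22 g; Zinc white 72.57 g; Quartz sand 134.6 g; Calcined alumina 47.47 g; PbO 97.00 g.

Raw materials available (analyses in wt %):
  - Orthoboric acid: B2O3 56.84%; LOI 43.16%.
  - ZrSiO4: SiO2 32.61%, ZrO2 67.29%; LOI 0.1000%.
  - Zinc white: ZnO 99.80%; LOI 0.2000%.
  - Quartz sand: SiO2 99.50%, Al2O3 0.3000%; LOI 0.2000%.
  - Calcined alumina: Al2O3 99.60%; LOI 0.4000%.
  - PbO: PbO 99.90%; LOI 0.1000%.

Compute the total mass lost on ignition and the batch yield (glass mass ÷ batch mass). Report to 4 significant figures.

LOI loss = 17.63 g; glass = 402.4 g; yield = 95.80%

All internal work carries full float precision through every step; the intermediate values are displayed rounded to four significant digits; exactly one rounding lands on every reported figure; the derived quantities are computed using the weight values for 402.4 g of glass in full precision (six oxide percentages, LOI, net glass mass, the yield, the totals), as quoted within either problem or answer.
Ignition loss by material:
  Orthoboric acid: 39.15 × 0.4316 = 16.90 g
  ZrSiO4: 29.22 × 0.001000 = 0.02922 g
  Zinc white: 72.57 × 0.002000 = 0.1451 g
  Quartz sand: 134.6 × 0.002000 = 0.2692 g
  Calcined alumina: 47.47 × 0.004000 = 0.1899 g
  PbO: 97.00 × 0.001000 = 0.09700 g
Total LOI = 17.63 g
Glass = batch − LOI = 420.0 − 17.63 = 402.4 g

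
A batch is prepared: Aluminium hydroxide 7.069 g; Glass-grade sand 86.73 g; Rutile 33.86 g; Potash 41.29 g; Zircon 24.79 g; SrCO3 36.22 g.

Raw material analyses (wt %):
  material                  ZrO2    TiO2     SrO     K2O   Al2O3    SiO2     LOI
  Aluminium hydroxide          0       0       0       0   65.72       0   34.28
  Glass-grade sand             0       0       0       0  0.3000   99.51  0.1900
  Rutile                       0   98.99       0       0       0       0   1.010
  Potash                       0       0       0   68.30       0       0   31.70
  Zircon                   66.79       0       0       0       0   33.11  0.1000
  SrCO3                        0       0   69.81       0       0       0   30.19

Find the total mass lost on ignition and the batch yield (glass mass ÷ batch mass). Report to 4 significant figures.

Mid-chain values appear, rounded to 4 significant digits, in the working; all arithmetic holds exact precision through every step. Each reported value undergoes a single rounding. Derived quantities (the totals, the six compositions, the yield, glass mass, ignition loss) are recomputed using the weight values on 203.0 g of glass at full precision as given in question or answer.
Ignition loss by material:
  Aluminium hydroxide: 7.069 × 0.3428 = 2.423 g
  Glass-grade sand: 86.73 × 0.001900 = 0.1648 g
  Rutile: 33.86 × 0.01010 = 0.3420 g
  Potash: 41.29 × 0.3170 = 13.09 g
  Zircon: 24.79 × 0.001000 = 0.02479 g
  SrCO3: 36.22 × 0.3019 = 10.93 g
Total LOI = 26.98 g
Glass = batch − LOI = 230.0 − 26.98 = 203.0 g

LOI loss = 26.98 g; glass = 203.0 g; yield = 88.27%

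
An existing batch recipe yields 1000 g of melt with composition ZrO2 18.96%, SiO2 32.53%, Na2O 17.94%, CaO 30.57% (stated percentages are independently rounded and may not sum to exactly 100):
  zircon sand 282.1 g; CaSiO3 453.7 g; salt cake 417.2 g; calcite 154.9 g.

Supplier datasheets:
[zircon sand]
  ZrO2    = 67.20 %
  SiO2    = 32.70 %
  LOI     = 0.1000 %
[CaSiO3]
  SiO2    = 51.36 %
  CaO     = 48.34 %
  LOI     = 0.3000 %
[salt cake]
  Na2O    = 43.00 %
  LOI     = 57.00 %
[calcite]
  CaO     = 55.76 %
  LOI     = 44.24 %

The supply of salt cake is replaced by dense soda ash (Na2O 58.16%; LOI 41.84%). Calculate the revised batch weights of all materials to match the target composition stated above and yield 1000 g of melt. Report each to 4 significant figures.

All internal work carries exact precision from start to finish — values along the way are displayed, with 4-significant-figure rounding, between the steps. Exactly one rounding lands on every reported result. Derived quantities are recomputed in full float precision (ignition loss, four oxide percentages, totals, glass mass, the yield) starting from the weights on 1000 g of glass exactly as shown in question or answer.
The oxide mass targets at 1000 g melt:
  ZrO2: 18.96% × 1000 = 189.6 g
  SiO2: 32.53% × 1000 = 325.3 g
  Na2O: 17.94% × 1000 = 179.4 g
  CaO: 30.57% × 1000 = 305.7 g
Verifying the oxide balance per the reported batch figures, against the basis in use (summed amounts equal target values once rounding is allowed for):
  ZrO2: 282.1·0.6720 = 189.6 g (target 189.6 g)
  SiO2: 282.1·0.3270 + 453.7·0.5136 = 325.3 g (target 325.3 g)
  Na2O: 308.5·0.5816 = 179.4 g (target 179.4 g)
  CaO: 453.7·0.4834 + 154.9·0.5576 = 305.7 g (target 305.7 g)
Glass-mass sanity pass: the batch minus its LOI: 1000 g (the targets, summed, come to 1000 g; basis as stated: 1000 g — differing by rounding only).
Adding the batch up: Σ batch = 1199 g; ignition loss, Σ(batch × LOI) = 199.2 g; as yield: glass ÷ batch → 83.38%.

Revised batch per 1000 g melt:
  zircon sand: 282.1 g
  CaSiO3: 453.7 g
  dense soda ash: 308.5 g
  calcite: 154.9 g
Total batch = 1199 g; LOI loss = 199.2 g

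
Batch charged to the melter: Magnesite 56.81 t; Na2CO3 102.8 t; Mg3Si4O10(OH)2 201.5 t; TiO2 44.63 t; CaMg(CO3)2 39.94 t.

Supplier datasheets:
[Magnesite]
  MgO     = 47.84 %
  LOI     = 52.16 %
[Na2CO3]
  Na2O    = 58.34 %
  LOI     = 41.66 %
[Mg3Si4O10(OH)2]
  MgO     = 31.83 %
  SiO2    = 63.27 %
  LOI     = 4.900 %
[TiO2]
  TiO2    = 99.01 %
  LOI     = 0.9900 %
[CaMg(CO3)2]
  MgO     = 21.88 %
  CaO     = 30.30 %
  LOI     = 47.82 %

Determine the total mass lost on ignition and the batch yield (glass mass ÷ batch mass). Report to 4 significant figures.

LOI loss = 101.9 t; glass = 343.8 t; yield = 77.14%

Values along the way are shown rounded off to 4 significant digits in the working; all arithmetic keeps full precision all the way through. Each reported number sees exactly one rounding; all derived quantities are carried from the batch weights at 343.8 t of glass at full precision (ignition loss, net glass mass, the five compositions, yield, the totals) as written in problem or answer.
Loss on ignition, line by line:
  Magnesite: 56.81 × 0.5216 = 29.63 t
  Na2CO3: 102.8 × 0.4166 = 42.83 t
  Mg3Si4O10(OH)2: 201.5 × 0.04900 = 9.873 t
  TiO2: 44.63 × 0.009900 = 0.4418 t
  CaMg(CO3)2: 39.94 × 0.4782 = 19.10 t
Total LOI = 101.9 t
Glass = batch − LOI = 445.7 − 101.9 = 343.8 t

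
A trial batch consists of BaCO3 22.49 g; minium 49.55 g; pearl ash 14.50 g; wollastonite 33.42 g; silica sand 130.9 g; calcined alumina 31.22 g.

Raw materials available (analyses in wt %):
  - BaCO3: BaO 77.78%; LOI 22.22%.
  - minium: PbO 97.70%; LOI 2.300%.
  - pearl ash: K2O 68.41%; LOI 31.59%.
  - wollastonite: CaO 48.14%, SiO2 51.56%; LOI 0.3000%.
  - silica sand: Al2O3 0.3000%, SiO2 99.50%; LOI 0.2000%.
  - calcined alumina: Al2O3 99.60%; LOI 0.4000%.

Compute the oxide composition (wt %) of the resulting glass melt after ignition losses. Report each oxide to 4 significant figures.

Every computation maintains exact precision from first step to last; intermediates are printed rounded off to 4 significant figures when written out. Each reported number takes exactly one rounding — the derived quantities (the totals, LOI, glass mass, the yield, six oxide percentages) are computed in full float precision starting from the weights on 270.9 g of glass, exactly as shown in the problem or answer text.
Delivered oxide masses:
  Al2O3: 130.9·0.003000 + 31.22·0.9960 = 31.49 g
  CaO: 33.42·0.4814 = 16.09 g
  PbO: 49.55·0.9770 = 48.41 g
  K2O: 14.50·0.6841 = 9.919 g
  SiO2: 33.42·0.5156 + 130.9·0.9950 = 147.5 g
  BaO: 22.49·0.7778 = 17.49 g
LOI: 22.49·0.2222 + 49.55·0.02300 + 14.50·0.3159 + 33.42·0.003000 + 130.9·0.002000 + 31.22·0.004000 = 11.20 g
Glass = total batch minus LOI = 282.1 − 11.20 = 270.9 g (consistent with Σ oxide mass)
each oxide over glass, ×100, is wt %

Glass mass = 270.9 g (batch 282.1 − LOI 11.20).
Composition: Al2O3 11.62%, CaO 5.939%, PbO 17.87%, K2O 3.662%, SiO2 54.44%, BaO 6.458%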